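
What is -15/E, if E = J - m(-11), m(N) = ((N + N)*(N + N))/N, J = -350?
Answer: 5/102 ≈ 0.049020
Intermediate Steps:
m(N) = 4*N (m(N) = ((2*N)*(2*N))/N = (4*N²)/N = 4*N)
E = -306 (E = -350 - 4*(-11) = -350 - 1*(-44) = -350 + 44 = -306)
-15/E = -15/(-306) = -15*(-1/306) = 5/102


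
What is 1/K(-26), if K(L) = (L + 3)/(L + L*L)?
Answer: -650/23 ≈ -28.261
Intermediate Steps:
K(L) = (3 + L)/(L + L²)
1/K(-26) = 1/((3 - 26)/((-26)*(1 - 26))) = 1/(-1/26*(-23)/(-25)) = 1/(-1/26*(-1/25)*(-23)) = 1/(-23/650) = -650/23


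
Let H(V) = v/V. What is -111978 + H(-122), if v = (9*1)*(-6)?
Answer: -6830631/61 ≈ -1.1198e+5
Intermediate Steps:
v = -54 (v = 9*(-6) = -54)
H(V) = -54/V
-111978 + H(-122) = -111978 - 54/(-122) = -111978 - 54*(-1/122) = -111978 + 27/61 = -6830631/61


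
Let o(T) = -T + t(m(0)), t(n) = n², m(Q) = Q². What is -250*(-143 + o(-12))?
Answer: 32750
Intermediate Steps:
o(T) = -T (o(T) = -T + (0²)² = -T + 0² = -T + 0 = -T)
-250*(-143 + o(-12)) = -250*(-143 - 1*(-12)) = -250*(-143 + 12) = -250*(-131) = 32750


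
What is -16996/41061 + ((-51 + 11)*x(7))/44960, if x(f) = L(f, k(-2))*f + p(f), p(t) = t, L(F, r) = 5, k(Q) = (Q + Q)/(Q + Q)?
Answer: -10414033/23076282 ≈ -0.45129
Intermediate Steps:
k(Q) = 1 (k(Q) = (2*Q)/((2*Q)) = (2*Q)*(1/(2*Q)) = 1)
x(f) = 6*f (x(f) = 5*f + f = 6*f)
-16996/41061 + ((-51 + 11)*x(7))/44960 = -16996/41061 + ((-51 + 11)*(6*7))/44960 = -16996*1/41061 - 40*42*(1/44960) = -16996/41061 - 1680*1/44960 = -16996/41061 - 21/562 = -10414033/23076282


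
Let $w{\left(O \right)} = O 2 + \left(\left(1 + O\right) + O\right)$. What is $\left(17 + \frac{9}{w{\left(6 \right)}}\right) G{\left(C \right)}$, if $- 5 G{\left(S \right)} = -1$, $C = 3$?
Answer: $\frac{434}{125} \approx 3.472$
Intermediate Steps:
$G{\left(S \right)} = \frac{1}{5}$ ($G{\left(S \right)} = \left(- \frac{1}{5}\right) \left(-1\right) = \frac{1}{5}$)
$w{\left(O \right)} = 1 + 4 O$ ($w{\left(O \right)} = 2 O + \left(1 + 2 O\right) = 1 + 4 O$)
$\left(17 + \frac{9}{w{\left(6 \right)}}\right) G{\left(C \right)} = \left(17 + \frac{9}{1 + 4 \cdot 6}\right) \frac{1}{5} = \left(17 + \frac{9}{1 + 24}\right) \frac{1}{5} = \left(17 + \frac{9}{25}\right) \frac{1}{5} = \frac{434}{25} \cdot \frac{1}{5} = \frac{434}{125}$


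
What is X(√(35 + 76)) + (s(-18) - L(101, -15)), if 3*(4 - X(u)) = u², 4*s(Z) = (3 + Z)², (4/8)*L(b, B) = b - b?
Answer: 93/4 ≈ 23.250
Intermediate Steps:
L(b, B) = 0 (L(b, B) = 2*(b - b) = 2*0 = 0)
s(Z) = (3 + Z)²/4
X(u) = 4 - u²/3
X(√(35 + 76)) + (s(-18) - L(101, -15)) = (4 - (√(35 + 76))²/3) + ((3 - 18)²/4 - 1*0) = (4 - (√111)²/3) + ((¼)*(-15)² + 0) = (4 - ⅓*111) + ((¼)*225 + 0) = (4 - 37) + (225/4 + 0) = -33 + 225/4 = 93/4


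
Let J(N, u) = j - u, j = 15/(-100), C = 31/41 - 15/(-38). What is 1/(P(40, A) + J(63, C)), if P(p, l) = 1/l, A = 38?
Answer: -15580/19857 ≈ -0.78461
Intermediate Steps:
C = 1793/1558 (C = 31*(1/41) - 15*(-1/38) = 31/41 + 15/38 = 1793/1558 ≈ 1.1508)
j = -3/20 (j = 15*(-1/100) = -3/20 ≈ -0.15000)
J(N, u) = -3/20 - u
1/(P(40, A) + J(63, C)) = 1/(1/38 + (-3/20 - 1*1793/1558)) = 1/(1/38 + (-3/20 - 1793/1558)) = 1/(1/38 - 20267/15580) = 1/(-19857/15580) = -15580/19857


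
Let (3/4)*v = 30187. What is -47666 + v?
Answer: -22250/3 ≈ -7416.7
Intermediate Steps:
v = 120748/3 (v = (4/3)*30187 = 120748/3 ≈ 40249.)
-47666 + v = -47666 + 120748/3 = -22250/3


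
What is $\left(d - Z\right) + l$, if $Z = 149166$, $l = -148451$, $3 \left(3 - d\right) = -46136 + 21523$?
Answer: $- \frac{868229}{3} \approx -2.8941 \cdot 10^{5}$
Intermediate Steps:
$d = \frac{24622}{3}$ ($d = 3 - \frac{-46136 + 21523}{3} = 3 - - \frac{24613}{3} = 3 + \frac{24613}{3} = \frac{24622}{3} \approx 8207.3$)
$\left(d - Z\right) + l = \left(\frac{24622}{3} - 149166\right) - 148451 = - \frac{422876}{3} - 148451 = - \frac{868229}{3}$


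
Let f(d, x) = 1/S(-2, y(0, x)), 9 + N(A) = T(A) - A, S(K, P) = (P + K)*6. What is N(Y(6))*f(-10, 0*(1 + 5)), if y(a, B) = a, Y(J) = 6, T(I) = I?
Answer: ¾ ≈ 0.75000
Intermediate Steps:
S(K, P) = 6*K + 6*P (S(K, P) = (K + P)*6 = 6*K + 6*P)
N(A) = -9 (N(A) = -9 + (A - A) = -9 + 0 = -9)
f(d, x) = -1/12 (f(d, x) = 1/(6*(-2) + 6*0) = 1/(-12 + 0) = 1/(-12) = -1/12)
N(Y(6))*f(-10, 0*(1 + 5)) = -9*(-1/12) = ¾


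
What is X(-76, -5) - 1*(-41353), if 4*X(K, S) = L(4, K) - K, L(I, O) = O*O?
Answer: 42816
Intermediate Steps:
L(I, O) = O²
X(K, S) = -K/4 + K²/4 (X(K, S) = (K² - K)/4 = -K/4 + K²/4)
X(-76, -5) - 1*(-41353) = (¼)*(-76)*(-1 - 76) - 1*(-41353) = (¼)*(-76)*(-77) + 41353 = 1463 + 41353 = 42816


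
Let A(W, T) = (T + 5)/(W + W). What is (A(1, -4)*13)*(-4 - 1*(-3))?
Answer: -13/2 ≈ -6.5000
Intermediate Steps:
A(W, T) = (5 + T)/(2*W) (A(W, T) = (5 + T)/((2*W)) = (5 + T)*(1/(2*W)) = (5 + T)/(2*W))
(A(1, -4)*13)*(-4 - 1*(-3)) = (((½)*(5 - 4)/1)*13)*(-4 - 1*(-3)) = (((½)*1*1)*13)*(-4 + 3) = ((½)*13)*(-1) = (13/2)*(-1) = -13/2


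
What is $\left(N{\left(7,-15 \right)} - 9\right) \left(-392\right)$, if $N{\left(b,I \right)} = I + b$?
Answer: $6664$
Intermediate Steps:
$\left(N{\left(7,-15 \right)} - 9\right) \left(-392\right) = \left(\left(-15 + 7\right) - 9\right) \left(-392\right) = \left(-8 - 9\right) \left(-392\right) = \left(-17\right) \left(-392\right) = 6664$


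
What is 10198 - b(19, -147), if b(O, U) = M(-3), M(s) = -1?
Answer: 10199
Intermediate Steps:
b(O, U) = -1
10198 - b(19, -147) = 10198 - 1*(-1) = 10198 + 1 = 10199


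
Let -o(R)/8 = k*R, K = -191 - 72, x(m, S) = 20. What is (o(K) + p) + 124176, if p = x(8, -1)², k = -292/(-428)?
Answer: 13483224/107 ≈ 1.2601e+5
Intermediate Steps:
k = 73/107 (k = -292*(-1/428) = 73/107 ≈ 0.68224)
K = -263
o(R) = -584*R/107
p = 400 (p = 20² = 400)
(o(K) + p) + 124176 = (-584/107*(-263) + 400) + 124176 = (153592/107 + 400) + 124176 = 196392/107 + 124176 = 13483224/107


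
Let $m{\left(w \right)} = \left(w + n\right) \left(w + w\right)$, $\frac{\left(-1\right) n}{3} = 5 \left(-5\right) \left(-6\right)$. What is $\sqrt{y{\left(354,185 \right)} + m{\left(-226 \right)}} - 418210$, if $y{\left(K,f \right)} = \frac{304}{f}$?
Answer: $-418210 + \frac{8 \sqrt{163399585}}{185} \approx -4.1766 \cdot 10^{5}$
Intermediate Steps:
$n = -450$ ($n = - 3 \cdot 5 \left(-5\right) \left(-6\right) = - 3 \left(\left(-25\right) \left(-6\right)\right) = \left(-3\right) 150 = -450$)
$m{\left(w \right)} = 2 w \left(-450 + w\right)$ ($m{\left(w \right)} = \left(w - 450\right) \left(w + w\right) = \left(-450 + w\right) 2 w = 2 w \left(-450 + w\right)$)
$\sqrt{y{\left(354,185 \right)} + m{\left(-226 \right)}} - 418210 = \sqrt{\frac{304}{185} + 2 \left(-226\right) \left(-450 - 226\right)} - 418210 = \sqrt{304 \cdot \frac{1}{185} + 2 \left(-226\right) \left(-676\right)} - 418210 = \sqrt{\frac{304}{185} + 305552} - 418210 = \sqrt{\frac{56527424}{185}} - 418210 = \frac{8 \sqrt{163399585}}{185} - 418210 = -418210 + \frac{8 \sqrt{163399585}}{185}$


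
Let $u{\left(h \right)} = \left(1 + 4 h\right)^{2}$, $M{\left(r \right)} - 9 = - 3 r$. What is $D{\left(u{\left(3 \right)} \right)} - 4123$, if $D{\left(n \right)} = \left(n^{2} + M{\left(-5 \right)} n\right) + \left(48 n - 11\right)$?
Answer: $36595$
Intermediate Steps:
$M{\left(r \right)} = 9 - 3 r$
$D{\left(n \right)} = -11 + n^{2} + 72 n$ ($D{\left(n \right)} = \left(n^{2} + \left(9 - -15\right) n\right) + \left(48 n - 11\right) = \left(n^{2} + \left(9 + 15\right) n\right) + \left(-11 + 48 n\right) = \left(n^{2} + 24 n\right) + \left(-11 + 48 n\right) = -11 + n^{2} + 72 n$)
$D{\left(u{\left(3 \right)} \right)} - 4123 = \left(-11 + \left(\left(1 + 4 \cdot 3\right)^{2}\right)^{2} + 72 \left(1 + 4 \cdot 3\right)^{2}\right) - 4123 = \left(-11 + \left(\left(1 + 12\right)^{2}\right)^{2} + 72 \left(1 + 12\right)^{2}\right) - 4123 = \left(-11 + \left(13^{2}\right)^{2} + 72 \cdot 13^{2}\right) - 4123 = \left(-11 + 169^{2} + 72 \cdot 169\right) - 4123 = \left(-11 + 28561 + 12168\right) - 4123 = 40718 - 4123 = 36595$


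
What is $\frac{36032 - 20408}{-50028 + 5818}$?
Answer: $- \frac{7812}{22105} \approx -0.3534$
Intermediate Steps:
$\frac{36032 - 20408}{-50028 + 5818} = \frac{15624}{-44210} = 15624 \left(- \frac{1}{44210}\right) = - \frac{7812}{22105}$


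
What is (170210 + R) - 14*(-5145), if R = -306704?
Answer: -64464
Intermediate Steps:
(170210 + R) - 14*(-5145) = (170210 - 306704) - 14*(-5145) = -136494 + 72030 = -64464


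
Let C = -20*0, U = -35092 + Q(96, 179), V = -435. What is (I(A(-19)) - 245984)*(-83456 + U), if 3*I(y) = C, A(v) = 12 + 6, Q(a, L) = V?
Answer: 29267914272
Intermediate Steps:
Q(a, L) = -435
A(v) = 18
U = -35527 (U = -35092 - 435 = -35527)
C = 0
I(y) = 0 (I(y) = (1/3)*0 = 0)
(I(A(-19)) - 245984)*(-83456 + U) = (0 - 245984)*(-83456 - 35527) = -245984*(-118983) = 29267914272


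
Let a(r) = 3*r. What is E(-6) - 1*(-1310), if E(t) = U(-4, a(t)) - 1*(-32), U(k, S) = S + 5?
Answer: 1329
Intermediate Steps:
U(k, S) = 5 + S
E(t) = 37 + 3*t (E(t) = (5 + 3*t) - 1*(-32) = (5 + 3*t) + 32 = 37 + 3*t)
E(-6) - 1*(-1310) = (37 + 3*(-6)) - 1*(-1310) = (37 - 18) + 1310 = 19 + 1310 = 1329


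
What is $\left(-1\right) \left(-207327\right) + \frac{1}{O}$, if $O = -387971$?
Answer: $\frac{80436863516}{387971} \approx 2.0733 \cdot 10^{5}$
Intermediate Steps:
$\left(-1\right) \left(-207327\right) + \frac{1}{O} = \left(-1\right) \left(-207327\right) + \frac{1}{-387971} = 207327 - \frac{1}{387971} = \frac{80436863516}{387971}$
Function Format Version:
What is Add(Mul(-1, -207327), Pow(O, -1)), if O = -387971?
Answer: Rational(80436863516, 387971) ≈ 2.0733e+5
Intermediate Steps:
Add(Mul(-1, -207327), Pow(O, -1)) = Add(Mul(-1, -207327), Pow(-387971, -1)) = Add(207327, Rational(-1, 387971)) = Rational(80436863516, 387971)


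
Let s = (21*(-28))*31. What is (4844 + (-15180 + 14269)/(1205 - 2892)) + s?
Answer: -22577897/1687 ≈ -13383.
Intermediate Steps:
s = -18228 (s = -588*31 = -18228)
(4844 + (-15180 + 14269)/(1205 - 2892)) + s = (4844 + (-15180 + 14269)/(1205 - 2892)) - 18228 = (4844 - 911/(-1687)) - 18228 = (4844 - 911*(-1/1687)) - 18228 = (4844 + 911/1687) - 18228 = 8172739/1687 - 18228 = -22577897/1687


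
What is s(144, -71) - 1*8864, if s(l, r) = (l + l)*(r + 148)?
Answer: 13312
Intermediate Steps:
s(l, r) = 2*l*(148 + r) (s(l, r) = (2*l)*(148 + r) = 2*l*(148 + r))
s(144, -71) - 1*8864 = 2*144*(148 - 71) - 1*8864 = 2*144*77 - 8864 = 22176 - 8864 = 13312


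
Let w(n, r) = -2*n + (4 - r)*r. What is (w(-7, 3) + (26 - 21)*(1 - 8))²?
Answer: 324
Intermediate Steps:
w(n, r) = -2*n + r*(4 - r)
(w(-7, 3) + (26 - 21)*(1 - 8))² = ((-1*3² - 2*(-7) + 4*3) + (26 - 21)*(1 - 8))² = ((-1*9 + 14 + 12) + 5*(-7))² = ((-9 + 14 + 12) - 35)² = (17 - 35)² = (-18)² = 324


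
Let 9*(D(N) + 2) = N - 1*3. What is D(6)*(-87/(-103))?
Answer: -145/103 ≈ -1.4078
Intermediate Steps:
D(N) = -7/3 + N/9 (D(N) = -2 + (N - 1*3)/9 = -2 + (N - 3)/9 = -2 + (-3 + N)/9 = -2 + (-⅓ + N/9) = -7/3 + N/9)
D(6)*(-87/(-103)) = (-7/3 + (⅑)*6)*(-87/(-103)) = (-7/3 + ⅔)*(-87*(-1/103)) = -5/3*87/103 = -145/103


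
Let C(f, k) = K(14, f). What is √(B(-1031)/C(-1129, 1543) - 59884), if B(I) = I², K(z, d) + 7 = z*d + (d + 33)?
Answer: I*√17139664410953/16909 ≈ 244.84*I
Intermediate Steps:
K(z, d) = 26 + d + d*z (K(z, d) = -7 + (z*d + (d + 33)) = -7 + (d*z + (33 + d)) = -7 + (33 + d + d*z) = 26 + d + d*z)
C(f, k) = 26 + 15*f (C(f, k) = 26 + f + f*14 = 26 + f + 14*f = 26 + 15*f)
√(B(-1031)/C(-1129, 1543) - 59884) = √((-1031)²/(26 + 15*(-1129)) - 59884) = √(1062961/(26 - 16935) - 59884) = √(1062961/(-16909) - 59884) = √(1062961*(-1/16909) - 59884) = √(-1062961/16909 - 59884) = √(-1013641517/16909) = I*√17139664410953/16909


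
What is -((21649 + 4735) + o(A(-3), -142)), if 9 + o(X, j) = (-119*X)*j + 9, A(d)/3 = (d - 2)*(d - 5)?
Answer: -2054144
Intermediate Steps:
A(d) = 3*(-5 + d)*(-2 + d) (A(d) = 3*((d - 2)*(d - 5)) = 3*((-2 + d)*(-5 + d)) = 3*((-5 + d)*(-2 + d)) = 3*(-5 + d)*(-2 + d))
o(X, j) = -119*X*j (o(X, j) = -9 + ((-119*X)*j + 9) = -9 + (-119*X*j + 9) = -9 + (9 - 119*X*j) = -119*X*j)
-((21649 + 4735) + o(A(-3), -142)) = -((21649 + 4735) - 119*(30 - 21*(-3) + 3*(-3)²)*(-142)) = -(26384 - 119*(30 + 63 + 3*9)*(-142)) = -(26384 - 119*(30 + 63 + 27)*(-142)) = -(26384 - 119*120*(-142)) = -(26384 + 2027760) = -1*2054144 = -2054144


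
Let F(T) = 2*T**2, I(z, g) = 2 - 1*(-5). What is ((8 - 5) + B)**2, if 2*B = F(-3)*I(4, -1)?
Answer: 4356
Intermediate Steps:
I(z, g) = 7 (I(z, g) = 2 + 5 = 7)
B = 63 (B = ((2*(-3)**2)*7)/2 = ((2*9)*7)/2 = (18*7)/2 = (1/2)*126 = 63)
((8 - 5) + B)**2 = ((8 - 5) + 63)**2 = (3 + 63)**2 = 66**2 = 4356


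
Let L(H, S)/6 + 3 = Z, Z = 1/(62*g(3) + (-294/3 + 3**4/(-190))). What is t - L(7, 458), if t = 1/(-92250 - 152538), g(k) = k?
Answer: 73035420617/4073027532 ≈ 17.931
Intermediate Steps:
t = -1/244788 (t = 1/(-244788) = -1/244788 ≈ -4.0852e-6)
Z = 190/16639 (Z = 1/(62*3 + (-294/3 + 3**4/(-190))) = 1/(186 + (-294*1/3 + 81*(-1/190))) = 1/(186 + (-98 - 81/190)) = 1/(186 - 18701/190) = 1/(16639/190) = 190/16639 ≈ 0.011419)
L(H, S) = -298362/16639 (L(H, S) = -18 + 6*(190/16639) = -18 + 1140/16639 = -298362/16639)
t - L(7, 458) = -1/244788 - 1*(-298362/16639) = -1/244788 + 298362/16639 = 73035420617/4073027532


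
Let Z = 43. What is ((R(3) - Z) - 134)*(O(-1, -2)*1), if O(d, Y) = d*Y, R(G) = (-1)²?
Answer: -352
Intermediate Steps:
R(G) = 1
O(d, Y) = Y*d
((R(3) - Z) - 134)*(O(-1, -2)*1) = ((1 - 1*43) - 134)*(-2*(-1)*1) = ((1 - 43) - 134)*(2*1) = (-42 - 134)*2 = -176*2 = -352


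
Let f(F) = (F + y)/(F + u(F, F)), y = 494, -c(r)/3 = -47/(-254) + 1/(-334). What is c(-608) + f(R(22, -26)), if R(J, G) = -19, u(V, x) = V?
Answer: -553391/42418 ≈ -13.046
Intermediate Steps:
c(r) = -11583/21209 (c(r) = -3*(-47/(-254) + 1/(-334)) = -3*(-47*(-1/254) + 1*(-1/334)) = -3*(47/254 - 1/334) = -3*3861/21209 = -11583/21209)
f(F) = (494 + F)/(2*F) (f(F) = (F + 494)/(F + F) = (494 + F)/((2*F)) = (494 + F)*(1/(2*F)) = (494 + F)/(2*F))
c(-608) + f(R(22, -26)) = -11583/21209 + (½)*(494 - 19)/(-19) = -11583/21209 + (½)*(-1/19)*475 = -11583/21209 - 25/2 = -553391/42418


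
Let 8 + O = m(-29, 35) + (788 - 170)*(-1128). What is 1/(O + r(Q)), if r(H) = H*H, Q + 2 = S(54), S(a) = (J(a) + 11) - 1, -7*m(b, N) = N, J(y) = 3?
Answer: -1/696996 ≈ -1.4347e-6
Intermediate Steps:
m(b, N) = -N/7
S(a) = 13 (S(a) = (3 + 11) - 1 = 14 - 1 = 13)
Q = 11 (Q = -2 + 13 = 11)
r(H) = H²
O = -697117 (O = -8 + (-⅐*35 + (788 - 170)*(-1128)) = -8 + (-5 + 618*(-1128)) = -8 + (-5 - 697104) = -8 - 697109 = -697117)
1/(O + r(Q)) = 1/(-697117 + 11²) = 1/(-697117 + 121) = 1/(-696996) = -1/696996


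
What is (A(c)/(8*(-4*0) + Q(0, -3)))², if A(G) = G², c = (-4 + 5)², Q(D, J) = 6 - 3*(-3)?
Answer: 1/225 ≈ 0.0044444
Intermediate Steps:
Q(D, J) = 15 (Q(D, J) = 6 - 1*(-9) = 6 + 9 = 15)
c = 1 (c = 1² = 1)
(A(c)/(8*(-4*0) + Q(0, -3)))² = (1²/(8*(-4*0) + 15))² = (1/(8*0 + 15))² = (1/(0 + 15))² = (1/15)² = 1/225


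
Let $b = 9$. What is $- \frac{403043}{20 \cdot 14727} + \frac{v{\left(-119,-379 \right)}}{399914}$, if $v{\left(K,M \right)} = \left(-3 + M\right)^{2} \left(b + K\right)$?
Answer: $- \frac{2444516291951}{58895334780} \approx -41.506$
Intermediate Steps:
$v{\left(K,M \right)} = \left(-3 + M\right)^{2} \left(9 + K\right)$
$- \frac{403043}{20 \cdot 14727} + \frac{v{\left(-119,-379 \right)}}{399914} = - \frac{403043}{20 \cdot 14727} + \frac{\left(-3 - 379\right)^{2} \left(9 - 119\right)}{399914} = - \frac{403043}{294540} + \left(-382\right)^{2} \left(-110\right) \frac{1}{399914} = \left(-403043\right) \frac{1}{294540} + 145924 \left(-110\right) \frac{1}{399914} = - \frac{403043}{294540} - \frac{8025820}{199957} = - \frac{2444516291951}{58895334780}$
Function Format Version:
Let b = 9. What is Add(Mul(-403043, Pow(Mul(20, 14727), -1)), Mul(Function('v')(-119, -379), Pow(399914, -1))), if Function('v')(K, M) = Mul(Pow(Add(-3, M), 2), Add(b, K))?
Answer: Rational(-2444516291951, 58895334780) ≈ -41.506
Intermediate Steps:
Function('v')(K, M) = Mul(Pow(Add(-3, M), 2), Add(9, K))
Add(Mul(-403043, Pow(Mul(20, 14727), -1)), Mul(Function('v')(-119, -379), Pow(399914, -1))) = Add(Mul(-403043, Pow(Mul(20, 14727), -1)), Mul(Mul(Pow(Add(-3, -379), 2), Add(9, -119)), Pow(399914, -1))) = Add(Mul(-403043, Pow(294540, -1)), Mul(Mul(Pow(-382, 2), -110), Rational(1, 399914))) = Add(Mul(-403043, Rational(1, 294540)), Mul(Mul(145924, -110), Rational(1, 399914))) = Add(Rational(-403043, 294540), Mul(-16051640, Rational(1, 399914))) = Add(Rational(-403043, 294540), Rational(-8025820, 199957)) = Rational(-2444516291951, 58895334780)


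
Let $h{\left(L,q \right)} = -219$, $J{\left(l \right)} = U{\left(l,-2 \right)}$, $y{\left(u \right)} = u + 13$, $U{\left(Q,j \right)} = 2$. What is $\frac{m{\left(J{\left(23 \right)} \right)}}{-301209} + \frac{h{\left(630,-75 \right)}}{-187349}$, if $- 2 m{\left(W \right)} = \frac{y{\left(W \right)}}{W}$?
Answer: $\frac{88889773}{75241606588} \approx 0.0011814$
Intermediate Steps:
$y{\left(u \right)} = 13 + u$
$J{\left(l \right)} = 2$
$m{\left(W \right)} = - \frac{13 + W}{2 W}$ ($m{\left(W \right)} = - \frac{\left(13 + W\right) \frac{1}{W}}{2} = - \frac{\frac{1}{W} \left(13 + W\right)}{2} = - \frac{13 + W}{2 W}$)
$\frac{m{\left(J{\left(23 \right)} \right)}}{-301209} + \frac{h{\left(630,-75 \right)}}{-187349} = \frac{\frac{1}{2} \cdot \frac{1}{2} \left(-13 - 2\right)}{-301209} - \frac{219}{-187349} = \frac{1}{2} \cdot \frac{1}{2} \left(-13 - 2\right) \left(- \frac{1}{301209}\right) - - \frac{219}{187349} = \frac{1}{2} \cdot \frac{1}{2} \left(-15\right) \left(- \frac{1}{301209}\right) + \frac{219}{187349} = \left(- \frac{15}{4}\right) \left(- \frac{1}{301209}\right) + \frac{219}{187349} = \frac{5}{401612} + \frac{219}{187349} = \frac{88889773}{75241606588}$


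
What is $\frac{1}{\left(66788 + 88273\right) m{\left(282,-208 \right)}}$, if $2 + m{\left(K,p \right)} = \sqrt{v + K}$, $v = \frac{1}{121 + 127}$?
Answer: $\frac{496}{10690680645} + \frac{2 \sqrt{4336094}}{10690680645} \approx 4.3596 \cdot 10^{-7}$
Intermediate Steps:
$v = \frac{1}{248} \approx 0.0040323$
$m{\left(K,p \right)} = -2 + \sqrt{\frac{1}{248} + K}$
$\frac{1}{\left(66788 + 88273\right) m{\left(282,-208 \right)}} = \frac{1}{\left(66788 + 88273\right) \left(-2 + \frac{\sqrt{62 + 15376 \cdot 282}}{124}\right)} = \frac{1}{155061 \left(-2 + \frac{\sqrt{62 + 4336032}}{124}\right)} = \frac{1}{155061 \left(-2 + \frac{\sqrt{4336094}}{124}\right)}$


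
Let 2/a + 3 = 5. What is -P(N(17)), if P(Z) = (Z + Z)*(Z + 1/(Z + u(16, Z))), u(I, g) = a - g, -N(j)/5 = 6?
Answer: -1740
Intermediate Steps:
a = 1 (a = 2/(-3 + 5) = 2/2 = 2*(½) = 1)
N(j) = -30 (N(j) = -5*6 = -30)
u(I, g) = 1 - g
P(Z) = 2*Z*(1 + Z) (P(Z) = (Z + Z)*(Z + 1/(Z + (1 - Z))) = (2*Z)*(Z + 1/1) = (2*Z)*(Z + 1) = (2*Z)*(1 + Z) = 2*Z*(1 + Z))
-P(N(17)) = -2*(-30)*(1 - 30) = -2*(-30)*(-29) = -1*1740 = -1740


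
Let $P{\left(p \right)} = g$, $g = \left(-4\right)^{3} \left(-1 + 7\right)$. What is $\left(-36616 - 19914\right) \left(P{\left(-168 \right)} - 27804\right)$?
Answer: $1593467640$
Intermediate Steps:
$g = -384$ ($g = \left(-64\right) 6 = -384$)
$P{\left(p \right)} = -384$
$\left(-36616 - 19914\right) \left(P{\left(-168 \right)} - 27804\right) = \left(-36616 - 19914\right) \left(-384 - 27804\right) = \left(-56530\right) \left(-28188\right) = 1593467640$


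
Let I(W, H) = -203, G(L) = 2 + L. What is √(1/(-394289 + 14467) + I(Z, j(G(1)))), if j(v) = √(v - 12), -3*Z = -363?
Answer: I*√55360576506/16514 ≈ 14.248*I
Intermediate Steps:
Z = 121 (Z = -⅓*(-363) = 121)
j(v) = √(-12 + v)
√(1/(-394289 + 14467) + I(Z, j(G(1)))) = √(1/(-394289 + 14467) - 203) = √(1/(-379822) - 203) = √(-1/379822 - 203) = √(-77103867/379822) = I*√55360576506/16514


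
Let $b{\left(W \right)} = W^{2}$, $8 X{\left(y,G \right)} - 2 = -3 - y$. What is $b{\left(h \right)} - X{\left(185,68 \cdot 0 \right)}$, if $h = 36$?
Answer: $\frac{5277}{4} \approx 1319.3$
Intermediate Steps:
$X{\left(y,G \right)} = - \frac{1}{8} - \frac{y}{8}$ ($X{\left(y,G \right)} = \frac{1}{4} + \frac{-3 - y}{8} = \frac{1}{4} - \left(\frac{3}{8} + \frac{y}{8}\right) = - \frac{1}{8} - \frac{y}{8}$)
$b{\left(h \right)} - X{\left(185,68 \cdot 0 \right)} = 36^{2} - \left(- \frac{1}{8} - \frac{185}{8}\right) = 1296 - \left(- \frac{1}{8} - \frac{185}{8}\right) = 1296 - - \frac{93}{4} = 1296 + \frac{93}{4} = \frac{5277}{4}$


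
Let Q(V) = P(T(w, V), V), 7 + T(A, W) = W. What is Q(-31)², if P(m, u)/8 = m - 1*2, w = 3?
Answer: 102400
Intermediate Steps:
T(A, W) = -7 + W
P(m, u) = -16 + 8*m (P(m, u) = 8*(m - 1*2) = 8*(m - 2) = 8*(-2 + m) = -16 + 8*m)
Q(V) = -72 + 8*V (Q(V) = -16 + 8*(-7 + V) = -16 + (-56 + 8*V) = -72 + 8*V)
Q(-31)² = (-72 + 8*(-31))² = (-72 - 248)² = (-320)² = 102400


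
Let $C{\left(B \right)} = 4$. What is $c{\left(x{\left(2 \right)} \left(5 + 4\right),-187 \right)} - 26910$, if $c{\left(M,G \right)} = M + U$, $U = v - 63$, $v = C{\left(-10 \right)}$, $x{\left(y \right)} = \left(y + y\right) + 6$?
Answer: $-26879$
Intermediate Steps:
$x{\left(y \right)} = 6 + 2 y$ ($x{\left(y \right)} = 2 y + 6 = 6 + 2 y$)
$v = 4$
$U = -59$ ($U = 4 - 63 = -59$)
$c{\left(M,G \right)} = -59 + M$ ($c{\left(M,G \right)} = M - 59 = -59 + M$)
$c{\left(x{\left(2 \right)} \left(5 + 4\right),-187 \right)} - 26910 = \left(-59 + \left(6 + 2 \cdot 2\right) \left(5 + 4\right)\right) - 26910 = \left(-59 + \left(6 + 4\right) 9\right) - 26910 = \left(-59 + 10 \cdot 9\right) - 26910 = \left(-59 + 90\right) - 26910 = 31 - 26910 = -26879$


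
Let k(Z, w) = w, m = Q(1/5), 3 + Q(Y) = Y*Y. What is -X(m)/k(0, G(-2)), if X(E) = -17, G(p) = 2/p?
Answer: -17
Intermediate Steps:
Q(Y) = -3 + Y² (Q(Y) = -3 + Y*Y = -3 + Y²)
m = -74/25 (m = -3 + (1/5)² = -3 + (1*(⅕))² = -3 + (⅕)² = -3 + 1/25 = -74/25 ≈ -2.9600)
-X(m)/k(0, G(-2)) = -(-17)/(2/(-2)) = -(-17)/(2*(-½)) = -(-17)/(-1) = -(-17)*(-1) = -1*17 = -17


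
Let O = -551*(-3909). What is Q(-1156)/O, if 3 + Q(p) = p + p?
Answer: -2315/2153859 ≈ -0.0010748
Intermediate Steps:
Q(p) = -3 + 2*p (Q(p) = -3 + (p + p) = -3 + 2*p)
O = 2153859
Q(-1156)/O = (-3 + 2*(-1156))/2153859 = (-3 - 2312)*(1/2153859) = -2315*1/2153859 = -2315/2153859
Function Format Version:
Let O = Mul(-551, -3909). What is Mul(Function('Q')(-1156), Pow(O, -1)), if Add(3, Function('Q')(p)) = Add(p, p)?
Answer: Rational(-2315, 2153859) ≈ -0.0010748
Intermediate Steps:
Function('Q')(p) = Add(-3, Mul(2, p)) (Function('Q')(p) = Add(-3, Add(p, p)) = Add(-3, Mul(2, p)))
O = 2153859
Mul(Function('Q')(-1156), Pow(O, -1)) = Mul(Add(-3, Mul(2, -1156)), Pow(2153859, -1)) = Mul(Add(-3, -2312), Rational(1, 2153859)) = Mul(-2315, Rational(1, 2153859)) = Rational(-2315, 2153859)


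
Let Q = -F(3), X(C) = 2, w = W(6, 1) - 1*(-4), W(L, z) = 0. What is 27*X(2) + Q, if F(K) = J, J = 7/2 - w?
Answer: 109/2 ≈ 54.500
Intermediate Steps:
w = 4 (w = 0 - 1*(-4) = 0 + 4 = 4)
J = -½ (J = 7/2 - 1*4 = 7*(½) - 4 = 7/2 - 4 = -½ ≈ -0.50000)
F(K) = -½
Q = ½ (Q = -1*(-½) = ½ ≈ 0.50000)
27*X(2) + Q = 27*2 + ½ = 54 + ½ = 109/2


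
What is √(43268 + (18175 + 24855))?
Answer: √86298 ≈ 293.77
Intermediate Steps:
√(43268 + (18175 + 24855)) = √(43268 + 43030) = √86298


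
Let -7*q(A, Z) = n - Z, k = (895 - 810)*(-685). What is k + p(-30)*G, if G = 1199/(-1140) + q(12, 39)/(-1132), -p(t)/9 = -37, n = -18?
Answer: -11024017001/188195 ≈ -58578.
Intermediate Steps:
p(t) = 333 (p(t) = -9*(-37) = 333)
k = -58225 (k = 85*(-685) = -58225)
q(A, Z) = 18/7 + Z/7 (q(A, Z) = -(-18 - Z)/7 = 18/7 + Z/7)
G = -597866/564585 (G = 1199/(-1140) + (18/7 + (1/7)*39)/(-1132) = 1199*(-1/1140) + (18/7 + 39/7)*(-1/1132) = -1199/1140 + (57/7)*(-1/1132) = -1199/1140 - 57/7924 = -597866/564585 ≈ -1.0589)
k + p(-30)*G = -58225 + 333*(-597866/564585) = -58225 - 66363126/188195 = -11024017001/188195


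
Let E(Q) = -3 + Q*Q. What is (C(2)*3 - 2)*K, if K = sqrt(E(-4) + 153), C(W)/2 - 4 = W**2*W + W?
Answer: 82*sqrt(166) ≈ 1056.5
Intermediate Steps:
E(Q) = -3 + Q**2
C(W) = 8 + 2*W + 2*W**3 (C(W) = 8 + 2*(W**2*W + W) = 8 + 2*(W**3 + W) = 8 + 2*(W + W**3) = 8 + (2*W + 2*W**3) = 8 + 2*W + 2*W**3)
K = sqrt(166) (K = sqrt((-3 + (-4)**2) + 153) = sqrt((-3 + 16) + 153) = sqrt(13 + 153) = sqrt(166) ≈ 12.884)
(C(2)*3 - 2)*K = ((8 + 2*2 + 2*2**3)*3 - 2)*sqrt(166) = ((8 + 4 + 2*8)*3 - 2)*sqrt(166) = ((8 + 4 + 16)*3 - 2)*sqrt(166) = (28*3 - 2)*sqrt(166) = (84 - 2)*sqrt(166) = 82*sqrt(166)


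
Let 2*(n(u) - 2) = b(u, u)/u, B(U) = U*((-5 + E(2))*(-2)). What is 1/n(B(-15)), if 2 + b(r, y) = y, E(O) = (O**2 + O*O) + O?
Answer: 75/187 ≈ 0.40107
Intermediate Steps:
E(O) = O + 2*O**2 (E(O) = (O**2 + O**2) + O = 2*O**2 + O = O + 2*O**2)
b(r, y) = -2 + y
B(U) = -10*U (B(U) = U*((-5 + 2*(1 + 2*2))*(-2)) = U*((-5 + 2*(1 + 4))*(-2)) = U*((-5 + 2*5)*(-2)) = U*((-5 + 10)*(-2)) = U*(5*(-2)) = U*(-10) = -10*U)
n(u) = 2 + (-2 + u)/(2*u) (n(u) = 2 + ((-2 + u)/u)/2 = 2 + (-2 + u)/(2*u))
1/n(B(-15)) = 1/(5/2 - 1/((-10*(-15)))) = 1/(5/2 - 1/150) = 1/(187/75) = 75/187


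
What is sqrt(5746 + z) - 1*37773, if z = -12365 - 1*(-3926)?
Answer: -37773 + I*sqrt(2693) ≈ -37773.0 + 51.894*I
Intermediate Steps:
z = -8439 (z = -12365 + 3926 = -8439)
sqrt(5746 + z) - 1*37773 = sqrt(5746 - 8439) - 1*37773 = sqrt(-2693) - 37773 = I*sqrt(2693) - 37773 = -37773 + I*sqrt(2693)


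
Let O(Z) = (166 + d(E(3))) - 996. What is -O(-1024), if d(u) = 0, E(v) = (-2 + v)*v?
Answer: 830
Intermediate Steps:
E(v) = v*(-2 + v)
O(Z) = -830 (O(Z) = (166 + 0) - 996 = 166 - 996 = -830)
-O(-1024) = -1*(-830) = 830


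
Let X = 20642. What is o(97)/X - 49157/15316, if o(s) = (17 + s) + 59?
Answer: -506024563/158076436 ≈ -3.2011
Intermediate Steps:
o(s) = 76 + s
o(97)/X - 49157/15316 = (76 + 97)/20642 - 49157/15316 = 173*(1/20642) - 49157*1/15316 = 173/20642 - 49157/15316 = -506024563/158076436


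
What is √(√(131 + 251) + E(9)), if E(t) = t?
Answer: √(9 + √382) ≈ 5.3427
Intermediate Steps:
√(√(131 + 251) + E(9)) = √(√(131 + 251) + 9) = √(√382 + 9) = √(9 + √382)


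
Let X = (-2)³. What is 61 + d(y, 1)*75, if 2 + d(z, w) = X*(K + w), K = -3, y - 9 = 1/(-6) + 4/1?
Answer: 1111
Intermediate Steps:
y = 77/6 (y = 9 + (1/(-6) + 4/1) = 9 + (1*(-⅙) + 4*1) = 9 + (-⅙ + 4) = 9 + 23/6 = 77/6 ≈ 12.833)
X = -8
d(z, w) = 22 - 8*w (d(z, w) = -2 - 8*(-3 + w) = -2 + (24 - 8*w) = 22 - 8*w)
61 + d(y, 1)*75 = 61 + (22 - 8*1)*75 = 61 + (22 - 8)*75 = 61 + 14*75 = 61 + 1050 = 1111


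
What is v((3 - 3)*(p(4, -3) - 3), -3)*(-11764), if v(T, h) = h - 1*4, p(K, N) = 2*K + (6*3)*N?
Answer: 82348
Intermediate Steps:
p(K, N) = 2*K + 18*N
v(T, h) = -4 + h (v(T, h) = h - 4 = -4 + h)
v((3 - 3)*(p(4, -3) - 3), -3)*(-11764) = (-4 - 3)*(-11764) = -7*(-11764) = 82348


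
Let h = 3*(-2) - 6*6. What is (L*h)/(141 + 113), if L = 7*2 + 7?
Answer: -441/127 ≈ -3.4724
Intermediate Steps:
L = 21 (L = 14 + 7 = 21)
h = -42 (h = -6 - 36 = -42)
(L*h)/(141 + 113) = (21*(-42))/(141 + 113) = -882/254 = -882*1/254 = -441/127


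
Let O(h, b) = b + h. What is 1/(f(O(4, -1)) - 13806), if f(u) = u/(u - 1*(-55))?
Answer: -58/800745 ≈ -7.2433e-5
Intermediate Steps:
f(u) = u/(55 + u) (f(u) = u/(u + 55) = u/(55 + u))
1/(f(O(4, -1)) - 13806) = 1/((-1 + 4)/(55 + (-1 + 4)) - 13806) = 1/(3/(55 + 3) - 13806) = 1/(3/58 - 13806) = 1/(-800745/58) = -58/800745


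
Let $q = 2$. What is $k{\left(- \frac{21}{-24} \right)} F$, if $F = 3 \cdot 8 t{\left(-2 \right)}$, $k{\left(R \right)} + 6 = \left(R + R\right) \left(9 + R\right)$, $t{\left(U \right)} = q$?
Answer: $\frac{1083}{2} \approx 541.5$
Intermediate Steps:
$t{\left(U \right)} = 2$
$k{\left(R \right)} = -6 + 2 R \left(9 + R\right)$ ($k{\left(R \right)} = -6 + \left(R + R\right) \left(9 + R\right) = -6 + 2 R \left(9 + R\right)$)
$F = 48$ ($F = 3 \cdot 8 \cdot 2 = 24 \cdot 2 = 48$)
$k{\left(- \frac{21}{-24} \right)} F = \left(-6 + 2 \left(- \frac{21}{-24}\right)^{2} + 18 \left(- \frac{21}{-24}\right)\right) 48 = \left(-6 + 2 \left(\left(-21\right) \left(- \frac{1}{24}\right)\right)^{2} + 18 \left(\left(-21\right) \left(- \frac{1}{24}\right)\right)\right) 48 = \left(-6 + 2 \left(\frac{7}{8}\right)^{2} + 18 \cdot \frac{7}{8}\right) 48 = \left(-6 + 2 \cdot \frac{49}{64} + \frac{63}{4}\right) 48 = \left(-6 + \frac{49}{32} + \frac{63}{4}\right) 48 = \frac{361}{32} \cdot 48 = \frac{1083}{2}$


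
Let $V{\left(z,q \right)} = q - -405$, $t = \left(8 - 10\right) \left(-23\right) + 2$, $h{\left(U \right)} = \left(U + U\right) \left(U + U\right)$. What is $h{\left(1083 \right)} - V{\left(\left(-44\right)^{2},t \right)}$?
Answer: $4691103$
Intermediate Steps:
$h{\left(U \right)} = 4 U^{2}$ ($h{\left(U \right)} = 2 U 2 U = 4 U^{2}$)
$t = 48$ ($t = \left(-2\right) \left(-23\right) + 2 = 46 + 2 = 48$)
$V{\left(z,q \right)} = 405 + q$ ($V{\left(z,q \right)} = q + 405 = 405 + q$)
$h{\left(1083 \right)} - V{\left(\left(-44\right)^{2},t \right)} = 4 \cdot 1083^{2} - \left(405 + 48\right) = 4 \cdot 1172889 - 453 = 4691556 - 453 = 4691103$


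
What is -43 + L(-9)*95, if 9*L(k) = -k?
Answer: 52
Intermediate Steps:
L(k) = -k/9 (L(k) = (-k)/9 = -k/9)
-43 + L(-9)*95 = -43 - 1/9*(-9)*95 = -43 + 1*95 = -43 + 95 = 52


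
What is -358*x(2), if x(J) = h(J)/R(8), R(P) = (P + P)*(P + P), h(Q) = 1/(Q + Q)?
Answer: -179/512 ≈ -0.34961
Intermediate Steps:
h(Q) = 1/(2*Q)
R(P) = 4*P**2 (R(P) = (2*P)*(2*P) = 4*P**2)
x(J) = 1/(512*J) (x(J) = (1/(2*J))/((4*8**2)) = (1/(2*J))/((4*64)) = (1/(2*J))/256 = (1/(2*J))*(1/256) = 1/(512*J))
-358*x(2) = -179/(256*2) = -358*1/1024 = -179/512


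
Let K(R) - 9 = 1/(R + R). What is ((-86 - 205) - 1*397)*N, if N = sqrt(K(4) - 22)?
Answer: -172*I*sqrt(206) ≈ -2468.7*I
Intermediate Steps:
K(R) = 9 + 1/(2*R) (K(R) = 9 + 1/(R + R) = 9 + 1/(2*R))
N = I*sqrt(206)/4 (N = sqrt((9 + (1/2)/4) - 22) = sqrt((9 + (1/2)*(1/4)) - 22) = sqrt((9 + 1/8) - 22) = sqrt(73/8 - 22) = sqrt(-103/8) = I*sqrt(206)/4 ≈ 3.5882*I)
((-86 - 205) - 1*397)*N = ((-86 - 205) - 1*397)*(I*sqrt(206)/4) = (-291 - 397)*(I*sqrt(206)/4) = -172*I*sqrt(206)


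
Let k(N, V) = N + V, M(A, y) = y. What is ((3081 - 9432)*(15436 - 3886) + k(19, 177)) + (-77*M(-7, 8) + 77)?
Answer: -73354393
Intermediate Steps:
((3081 - 9432)*(15436 - 3886) + k(19, 177)) + (-77*M(-7, 8) + 77) = ((3081 - 9432)*(15436 - 3886) + (19 + 177)) + (-77*8 + 77) = (-6351*11550 + 196) + (-616 + 77) = (-73354050 + 196) - 539 = -73353854 - 539 = -73354393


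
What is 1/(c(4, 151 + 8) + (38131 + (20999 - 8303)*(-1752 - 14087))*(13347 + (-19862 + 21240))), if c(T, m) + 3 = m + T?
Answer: -1/2960517396265 ≈ -3.3778e-13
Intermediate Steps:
c(T, m) = -3 + T + m (c(T, m) = -3 + (m + T) = -3 + (T + m) = -3 + T + m)
1/(c(4, 151 + 8) + (38131 + (20999 - 8303)*(-1752 - 14087))*(13347 + (-19862 + 21240))) = 1/((-3 + 4 + (151 + 8)) + (38131 + (20999 - 8303)*(-1752 - 14087))*(13347 + (-19862 + 21240))) = 1/((-3 + 4 + 159) + (38131 + 12696*(-15839))*(13347 + 1378)) = 1/(160 + (38131 - 201091944)*14725) = 1/(160 - 201053813*14725) = 1/(160 - 2960517396425) = 1/(-2960517396265) = -1/2960517396265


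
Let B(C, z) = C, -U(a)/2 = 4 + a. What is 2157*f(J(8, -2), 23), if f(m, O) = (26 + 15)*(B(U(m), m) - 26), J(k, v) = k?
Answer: -4421850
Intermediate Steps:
U(a) = -8 - 2*a (U(a) = -2*(4 + a) = -8 - 2*a)
f(m, O) = -1394 - 82*m (f(m, O) = (26 + 15)*((-8 - 2*m) - 26) = 41*(-34 - 2*m) = -1394 - 82*m)
2157*f(J(8, -2), 23) = 2157*(-1394 - 82*8) = 2157*(-1394 - 656) = 2157*(-2050) = -4421850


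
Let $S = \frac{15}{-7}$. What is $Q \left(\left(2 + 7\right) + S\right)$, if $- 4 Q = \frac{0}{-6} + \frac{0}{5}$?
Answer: $0$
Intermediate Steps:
$Q = 0$ ($Q = - \frac{\frac{0}{-6} + \frac{0}{5}}{4} = - \frac{0 \left(- \frac{1}{6}\right) + 0 \cdot \frac{1}{5}}{4} = - \frac{0 + 0}{4} = \left(- \frac{1}{4}\right) 0 = 0$)
$S = - \frac{15}{7}$ ($S = 15 \left(- \frac{1}{7}\right) = - \frac{15}{7} \approx -2.1429$)
$Q \left(\left(2 + 7\right) + S\right) = 0 \left(\left(2 + 7\right) - \frac{15}{7}\right) = 0 \left(9 - \frac{15}{7}\right) = 0 \cdot \frac{48}{7} = 0$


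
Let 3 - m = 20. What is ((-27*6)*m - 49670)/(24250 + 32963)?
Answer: -46916/57213 ≈ -0.82002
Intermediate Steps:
m = -17 (m = 3 - 1*20 = 3 - 20 = -17)
((-27*6)*m - 49670)/(24250 + 32963) = (-27*6*(-17) - 49670)/(24250 + 32963) = (-162*(-17) - 49670)/57213 = (2754 - 49670)*(1/57213) = -46916*1/57213 = -46916/57213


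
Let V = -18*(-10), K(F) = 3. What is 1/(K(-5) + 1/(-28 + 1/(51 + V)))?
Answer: 6467/19170 ≈ 0.33735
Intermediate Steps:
V = 180
1/(K(-5) + 1/(-28 + 1/(51 + V))) = 1/(3 + 1/(-28 + 1/(51 + 180))) = 1/(3 + 1/(-28 + 1/231)) = 1/(3 + 1/(-6467/231)) = 1/(3 - 231/6467) = 1/(19170/6467) = 6467/19170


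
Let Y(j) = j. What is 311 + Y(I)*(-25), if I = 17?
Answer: -114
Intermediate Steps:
311 + Y(I)*(-25) = 311 + 17*(-25) = 311 - 425 = -114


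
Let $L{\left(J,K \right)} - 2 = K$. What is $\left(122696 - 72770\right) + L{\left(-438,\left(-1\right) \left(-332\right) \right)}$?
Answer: $50260$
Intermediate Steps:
$L{\left(J,K \right)} = 2 + K$
$\left(122696 - 72770\right) + L{\left(-438,\left(-1\right) \left(-332\right) \right)} = \left(122696 - 72770\right) + \left(2 - -332\right) = 49926 + \left(2 + 332\right) = 49926 + 334 = 50260$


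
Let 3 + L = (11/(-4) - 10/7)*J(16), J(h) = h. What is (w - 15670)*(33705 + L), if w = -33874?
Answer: -11664936624/7 ≈ -1.6664e+9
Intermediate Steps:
L = -489/7 (L = -3 + (11/(-4) - 10/7)*16 = -3 + (11*(-1/4) - 10*1/7)*16 = -3 + (-11/4 - 10/7)*16 = -3 - 117/28*16 = -3 - 468/7 = -489/7 ≈ -69.857)
(w - 15670)*(33705 + L) = (-33874 - 15670)*(33705 - 489/7) = -49544*235446/7 = -11664936624/7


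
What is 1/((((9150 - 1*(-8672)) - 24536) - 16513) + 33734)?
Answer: 1/10507 ≈ 9.5175e-5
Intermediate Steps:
1/((((9150 - 1*(-8672)) - 24536) - 16513) + 33734) = 1/((((9150 + 8672) - 24536) - 16513) + 33734) = 1/(((17822 - 24536) - 16513) + 33734) = 1/((-6714 - 16513) + 33734) = 1/(-23227 + 33734) = 1/10507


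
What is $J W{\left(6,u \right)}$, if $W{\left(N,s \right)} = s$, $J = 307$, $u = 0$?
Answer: $0$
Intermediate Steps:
$J W{\left(6,u \right)} = 307 \cdot 0 = 0$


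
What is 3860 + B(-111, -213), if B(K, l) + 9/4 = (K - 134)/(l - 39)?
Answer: 69457/18 ≈ 3858.7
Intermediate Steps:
B(K, l) = -9/4 + (-134 + K)/(-39 + l) (B(K, l) = -9/4 + (K - 134)/(l - 39) = -9/4 + (-134 + K)/(-39 + l))
3860 + B(-111, -213) = 3860 + (-185 - 9*(-213) + 4*(-111))/(4*(-39 - 213)) = 3860 + (¼)*(-185 + 1917 - 444)/(-252) = 3860 + (¼)*(-1/252)*1288 = 3860 - 23/18 = 69457/18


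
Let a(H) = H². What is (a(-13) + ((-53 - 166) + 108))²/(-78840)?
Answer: -841/19710 ≈ -0.042669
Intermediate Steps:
(a(-13) + ((-53 - 166) + 108))²/(-78840) = ((-13)² + ((-53 - 166) + 108))²/(-78840) = (169 + (-219 + 108))²*(-1/78840) = (169 - 111)²*(-1/78840) = 58²*(-1/78840) = 3364*(-1/78840) = -841/19710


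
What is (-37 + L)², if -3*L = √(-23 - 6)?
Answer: (111 + I*√29)²/9 ≈ 1365.8 + 132.83*I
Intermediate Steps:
L = -I*√29/3 (L = -√(-23 - 6)/3 = -I*√29/3 ≈ -1.7951*I)
(-37 + L)² = (-37 - I*√29/3)²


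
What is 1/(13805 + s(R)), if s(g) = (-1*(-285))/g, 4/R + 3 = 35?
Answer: 1/16085 ≈ 6.2170e-5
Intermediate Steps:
R = ⅛ (R = 4/(-3 + 35) = 4/32 = 4*(1/32) = ⅛ ≈ 0.12500)
s(g) = 285/g
1/(13805 + s(R)) = 1/(13805 + 285/(⅛)) = 1/(13805 + 285*8) = 1/(13805 + 2280) = 1/16085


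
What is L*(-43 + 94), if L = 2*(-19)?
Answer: -1938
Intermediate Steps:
L = -38
L*(-43 + 94) = -38*(-43 + 94) = -38*51 = -1938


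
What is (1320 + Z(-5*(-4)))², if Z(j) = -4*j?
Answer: 1537600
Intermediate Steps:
(1320 + Z(-5*(-4)))² = (1320 - (-20)*(-4))² = (1320 - 4*20)² = (1320 - 80)² = 1240² = 1537600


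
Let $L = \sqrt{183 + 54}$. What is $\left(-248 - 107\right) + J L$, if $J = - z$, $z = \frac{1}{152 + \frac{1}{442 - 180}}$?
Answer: $-355 - \frac{262 \sqrt{237}}{39825} \approx -355.1$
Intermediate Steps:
$L = \sqrt{237} \approx 15.395$
$z = \frac{262}{39825}$ ($z = \frac{1}{152 + \frac{1}{262}} = \frac{1}{\frac{39825}{262}} = \frac{262}{39825} \approx 0.0065788$)
$J = - \frac{262}{39825}$ ($J = \left(-1\right) \frac{262}{39825} = - \frac{262}{39825} \approx -0.0065788$)
$\left(-248 - 107\right) + J L = \left(-248 - 107\right) - \frac{262 \sqrt{237}}{39825} = -355 - \frac{262 \sqrt{237}}{39825}$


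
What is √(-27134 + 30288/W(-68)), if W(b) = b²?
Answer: I*√7839833/17 ≈ 164.7*I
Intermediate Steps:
√(-27134 + 30288/W(-68)) = √(-27134 + 30288/((-68)²)) = √(-27134 + 30288/4624) = √(-27134 + 30288*(1/4624)) = √(-27134 + 1893/289) = √(-7839833/289) = I*√7839833/17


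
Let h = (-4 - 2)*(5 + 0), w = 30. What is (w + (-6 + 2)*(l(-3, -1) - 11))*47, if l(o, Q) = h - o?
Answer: 8554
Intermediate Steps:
h = -30 (h = -6*5 = -30)
l(o, Q) = -30 - o
(w + (-6 + 2)*(l(-3, -1) - 11))*47 = (30 + (-6 + 2)*((-30 - 1*(-3)) - 11))*47 = (30 - 4*((-30 + 3) - 11))*47 = (30 - 4*(-27 - 11))*47 = (30 - 4*(-38))*47 = (30 + 152)*47 = 182*47 = 8554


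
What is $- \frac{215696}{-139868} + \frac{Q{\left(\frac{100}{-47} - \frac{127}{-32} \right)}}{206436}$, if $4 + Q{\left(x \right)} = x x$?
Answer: $\frac{25180385533004023}{16328243993505792} \approx 1.5421$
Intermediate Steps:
$Q{\left(x \right)} = -4 + x^{2}$ ($Q{\left(x \right)} = -4 + x x = -4 + x^{2}$)
$- \frac{215696}{-139868} + \frac{Q{\left(\frac{100}{-47} - \frac{127}{-32} \right)}}{206436} = - \frac{215696}{-139868} + \frac{-4 + \left(\frac{100}{-47} - \frac{127}{-32}\right)^{2}}{206436} = \left(-215696\right) \left(- \frac{1}{139868}\right) + \left(-4 + \left(100 \left(- \frac{1}{47}\right) - - \frac{127}{32}\right)^{2}\right) \frac{1}{206436} = \frac{53924}{34967} + \left(-4 + \left(- \frac{100}{47} + \frac{127}{32}\right)^{2}\right) \frac{1}{206436} = \frac{53924}{34967} + \left(-4 + \left(\frac{2769}{1504}\right)^{2}\right) \frac{1}{206436} = \frac{53924}{34967} + \left(-4 + \frac{7667361}{2262016}\right) \frac{1}{206436} = \frac{53924}{34967} - \frac{1380703}{466961534976} = \frac{25180385533004023}{16328243993505792}$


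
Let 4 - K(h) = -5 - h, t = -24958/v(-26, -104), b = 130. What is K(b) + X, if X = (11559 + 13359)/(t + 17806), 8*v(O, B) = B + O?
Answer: 29395588/209537 ≈ 140.29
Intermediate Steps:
v(O, B) = B/8 + O/8 (v(O, B) = (B + O)/8 = B/8 + O/8)
t = 99832/65 (t = -24958/((⅛)*(-104) + (⅛)*(-26)) = -24958/(-13 - 13/4) = -24958/(-65/4) = -24958*(-4/65) = 99832/65 ≈ 1535.9)
K(h) = 9 + h (K(h) = 4 - (-5 - h) = 4 + (5 + h) = 9 + h)
X = 269945/209537 (X = (11559 + 13359)/(99832/65 + 17806) = 24918/(1257222/65) = 24918*(65/1257222) = 269945/209537 ≈ 1.2883)
K(b) + X = (9 + 130) + 269945/209537 = 139 + 269945/209537 = 29395588/209537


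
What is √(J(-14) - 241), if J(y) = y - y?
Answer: I*√241 ≈ 15.524*I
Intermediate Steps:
J(y) = 0
√(J(-14) - 241) = √(0 - 241) = √(-241) = I*√241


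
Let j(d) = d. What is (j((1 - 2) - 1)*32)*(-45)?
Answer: 2880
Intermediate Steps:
(j((1 - 2) - 1)*32)*(-45) = (((1 - 2) - 1)*32)*(-45) = ((-1 - 1)*32)*(-45) = -2*32*(-45) = -64*(-45) = 2880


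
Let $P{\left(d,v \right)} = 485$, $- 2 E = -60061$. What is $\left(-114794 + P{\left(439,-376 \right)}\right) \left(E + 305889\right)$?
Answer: $- \frac{76797244251}{2} \approx -3.8399 \cdot 10^{10}$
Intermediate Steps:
$E = \frac{60061}{2}$ ($E = \left(- \frac{1}{2}\right) \left(-60061\right) = \frac{60061}{2} \approx 30031.0$)
$\left(-114794 + P{\left(439,-376 \right)}\right) \left(E + 305889\right) = \left(-114794 + 485\right) \left(\frac{60061}{2} + 305889\right) = \left(-114309\right) \frac{671839}{2} = - \frac{76797244251}{2}$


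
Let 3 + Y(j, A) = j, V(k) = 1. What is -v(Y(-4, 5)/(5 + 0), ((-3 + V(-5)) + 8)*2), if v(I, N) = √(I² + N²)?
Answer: -√3649/5 ≈ -12.081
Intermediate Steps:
Y(j, A) = -3 + j
-v(Y(-4, 5)/(5 + 0), ((-3 + V(-5)) + 8)*2) = -√(((-3 - 4)/(5 + 0))² + (((-3 + 1) + 8)*2)²) = -√((-7/5)² + ((-2 + 8)*2)²) = -√((-7*⅕)² + (6*2)²) = -√((-7/5)² + 12²) = -√(49/25 + 144) = -√(3649/25) = -√3649/5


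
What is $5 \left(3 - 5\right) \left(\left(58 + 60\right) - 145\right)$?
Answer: $270$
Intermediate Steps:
$5 \left(3 - 5\right) \left(\left(58 + 60\right) - 145\right) = 5 \left(-2\right) \left(118 - 145\right) = \left(-10\right) \left(-27\right) = 270$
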